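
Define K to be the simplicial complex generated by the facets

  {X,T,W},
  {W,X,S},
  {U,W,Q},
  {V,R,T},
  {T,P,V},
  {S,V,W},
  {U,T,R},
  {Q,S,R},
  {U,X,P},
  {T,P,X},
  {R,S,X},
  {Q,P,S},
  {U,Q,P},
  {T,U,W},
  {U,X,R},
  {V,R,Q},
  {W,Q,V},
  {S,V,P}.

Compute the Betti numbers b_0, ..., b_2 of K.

Order the vertices as P < Q < R < S < T < U < V < W < X. Listing each simplex with vertices in this order, K has dimension 2 with simplices:

  0-simplices (9): P, Q, R, S, T, U, V, W, X
  1-simplices (27): PQ, PS, PT, PU, PV, PX, QR, QS, QU, QV, QW, RS, RT, RU, RV, RX, SV, SW, SX, TU, TV, TW, TX, UW, UX, VW, WX
  2-simplices (18): PQS, PQU, PSV, PTV, PTX, PUX, QRS, QRV, QUW, QVW, RSX, RTU, RTV, RUX, SVW, SWX, TUW, TWX

so the chain groups are C_0 ≅ Z^9, C_1 ≅ Z^27, C_2 ≅ Z^18.

The boundary map ∂_1: C_1 → C_0 sends each edge [p,q] (with p < q) to q − p. For instance
  ∂RX = X − R.
As a 9×27 matrix over Z this has rank 8, with invariant factors (1,1,1,1,1,1,1,1).

The boundary map ∂_2: C_2 → C_1 sends each 2-simplex [p,q,r] to [q,r] − [p,r] + [p,q]. For instance
  ∂SWX = WX − SX + SW,
  ∂TWX = WX − TX + TW.
As a 27×18 matrix over Z this has rank 18, with invariant factors (1,1,1,1,1,1,1,1,1,1,1,1,1,1,1,1,1,2).

From H_k ≅ ker(∂_k) / im(∂_{k+1}) we obtain:

  H_0: rank C_0 − rank ∂_1 = 9 − 8 = 1, and the invariant factors of ∂_1 are all 1, so H_0 = Z.
  H_1: rank ker ∂_1 − rank ∂_2 = (27 − 8) − 18 = 1, and ∂_2 has invariant factor 2 > 1, so H_1 = Z ⊕ Z/2.
  H_2: rank ker ∂_2 − rank ∂_3 = (18 − 18) − 0 = 0, and there is no ∂_3, so H_2 = 0.

(K is a triangulation of the Klein bottle.)

Hence the Betti numbers are b_0 = 1, b_1 = 1, b_2 = 0.

b_0 = 1, b_1 = 1, b_2 = 0.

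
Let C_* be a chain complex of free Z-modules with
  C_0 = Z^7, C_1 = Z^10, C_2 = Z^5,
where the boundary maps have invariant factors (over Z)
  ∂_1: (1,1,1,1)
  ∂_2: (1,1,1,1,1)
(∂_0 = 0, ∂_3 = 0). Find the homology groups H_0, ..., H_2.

H_0: b_0 = 7 − 0 − 4 = 3; torsion from ∂_1 factors > 1: none. So H_0 ≅ Z^3.
H_1: b_1 = 10 − 4 − 5 = 1; torsion from ∂_2 factors > 1: none. So H_1 ≅ Z.
H_2: b_2 = 5 − 5 − 0 = 0; torsion from ∂_3 factors > 1: none. So H_2 ≅ 0.

H_0 ≅ Z^3,  H_1 ≅ Z,  H_2 = 0.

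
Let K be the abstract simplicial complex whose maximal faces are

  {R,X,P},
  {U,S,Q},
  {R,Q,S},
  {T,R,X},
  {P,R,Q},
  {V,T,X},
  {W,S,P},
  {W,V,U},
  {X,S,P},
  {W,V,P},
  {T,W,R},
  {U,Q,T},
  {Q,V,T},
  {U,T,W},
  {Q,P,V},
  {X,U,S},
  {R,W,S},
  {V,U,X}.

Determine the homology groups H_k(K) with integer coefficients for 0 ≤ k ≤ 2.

H_0 ≅ Z,  H_1 ≅ Z ⊕ Z/2,  H_2 = 0.

Order the vertices as P < Q < R < S < T < U < V < W < X. Listing each simplex with vertices in this order, K has dimension 2 with simplices:

  0-simplices (9): P, Q, R, S, T, U, V, W, X
  1-simplices (27): PQ, PR, PS, PV, PW, PX, QR, QS, QT, QU, QV, RS, RT, RW, RX, SU, SW, SX, TU, TV, TW, TX, UV, UW, UX, VW, VX
  2-simplices (18): PQR, PQV, PRX, PSW, PSX, PVW, QRS, QSU, QTU, QTV, RSW, RTW, RTX, SUX, TUW, TVX, UVW, UVX

giving chain groups C_0 ≅ Z^9, C_1 ≅ Z^27, C_2 ≅ Z^18.

Boundary ∂_1: C_1 → C_0 is given by ∂[p,q] = [q] − [p]. For instance
  ∂QR = R − Q.
This gives a 9×27 integer matrix of rank 8; reducing to Smith normal form yields diagonal entries (1,1,1,1,1,1,1,1).

Boundary ∂_2: C_2 → C_1 acts by ∂[p,q,r] = [q,r] − [p,r] + [p,q]. For instance
  ∂TVX = VX − TX + TV,
  ∂PVW = VW − PW + PV.
As a 27×18 matrix over Z this has rank 18, with invariant factors (1,1,1,1,1,1,1,1,1,1,1,1,1,1,1,1,1,2).

Reading off H_k = ker ∂_k / im ∂_{k+1}:

  H_0: rank C_0 − rank ∂_1 = 9 − 8 = 1, and the invariant factors of ∂_1 are all 1, so H_0 = Z.
  H_1: rank ker ∂_1 − rank ∂_2 = (27 − 8) − 18 = 1, and ∂_2 has invariant factor 2 > 1, so H_1 = Z ⊕ Z/2.
  H_2: rank ker ∂_2 − rank ∂_3 = (18 − 18) − 0 = 0, and there is no ∂_3, so H_2 = 0.

As a check, the Euler characteristic is 9 − 27 + 18 = 0, which agrees with 1 − 1 + 0 = 0.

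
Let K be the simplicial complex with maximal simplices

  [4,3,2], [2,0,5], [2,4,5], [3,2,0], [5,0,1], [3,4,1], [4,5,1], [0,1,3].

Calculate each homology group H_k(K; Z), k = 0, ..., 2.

H_0 ≅ Z,  H_1 = 0,  H_2 ≅ Z.

Fix the vertex order 0 < 1 < 2 < 3 < 4 < 5 and write every simplex with vertices in increasing order. Then dim K = 2 and the simplices of K are:

  0-simplices (6): [0], [1], [2], [3], [4], [5]
  1-simplices (12): [0,1], [0,2], [0,3], [0,5], [1,3], [1,4], [1,5], [2,3], [2,4], [2,5], [3,4], [4,5]
  2-simplices (8): [0,1,3], [0,1,5], [0,2,3], [0,2,5], [1,3,4], [1,4,5], [2,3,4], [2,4,5]

Hence C_0 ≅ Z^6, C_1 ≅ Z^12, C_2 ≅ Z^8.

The boundary map ∂_1: C_1 → C_0 sends each edge [p,q] (with p < q) to q − p.
As a 6×12 matrix over Z this has rank 5, with invariant factors (1,1,1,1,1).

Boundary ∂_2: C_2 → C_1 sends each 2-simplex [p,q,r] to [q,r] − [p,r] + [p,q]. For instance
  ∂[2,3,4] = [3,4] − [2,4] + [2,3],
  ∂[0,2,5] = [2,5] − [0,5] + [0,2].
This gives a 12×8 integer matrix of rank 7; reducing to Smith normal form yields diagonal entries (1,1,1,1,1,1,1).

From H_k ≅ ker(∂_k) / im(∂_{k+1}) we obtain:

  H_0: rank C_0 − rank ∂_1 = 6 − 5 = 1, and the invariant factors of ∂_1 are all 1, so H_0 = Z.
  H_1: rank ker ∂_1 − rank ∂_2 = (12 − 5) − 7 = 0, and the invariant factors of ∂_2 are all 1, so H_1 = 0.
  H_2: rank ker ∂_2 − rank ∂_3 = (8 − 7) − 0 = 1, and there is no ∂_3, so H_2 = Z.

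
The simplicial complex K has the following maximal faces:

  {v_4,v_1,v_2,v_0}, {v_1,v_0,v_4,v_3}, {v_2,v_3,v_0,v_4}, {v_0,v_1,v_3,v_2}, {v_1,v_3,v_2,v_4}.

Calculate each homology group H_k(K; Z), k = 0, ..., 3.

H_0 = Z,  H_1 = 0,  H_2 = 0,  H_3 = Z.

We work with the vertex ordering v_0 < v_1 < v_2 < v_3 < v_4. The simplices of K, each written with vertices in increasing order, are:

  0-simplices (5): [v_0], [v_1], [v_2], [v_3], [v_4]
  1-simplices (10): [v_0,v_1], [v_0,v_2], [v_0,v_3], [v_0,v_4], [v_1,v_2], [v_1,v_3], [v_1,v_4], [v_2,v_3], [v_2,v_4], [v_3,v_4]
  2-simplices (10): [v_0,v_1,v_2], [v_0,v_1,v_3], [v_0,v_1,v_4], [v_0,v_2,v_3], [v_0,v_2,v_4], [v_0,v_3,v_4], [v_1,v_2,v_3], [v_1,v_2,v_4], [v_1,v_3,v_4], [v_2,v_3,v_4]
  3-simplices (5): [v_0,v_1,v_2,v_3], [v_0,v_1,v_2,v_4], [v_0,v_1,v_3,v_4], [v_0,v_2,v_3,v_4], [v_1,v_2,v_3,v_4]

giving chain groups C_0 ≅ Z^5, C_1 ≅ Z^10, C_2 ≅ Z^10, C_3 ≅ Z^5.

The boundary map ∂_1: C_1 → C_0 is given by ∂[p,q] = [q] − [p]. For instance
  ∂[v_1,v_3] = [v_3] − [v_1].
As a 5×10 matrix over Z this has rank 4, with invariant factors (1,1,1,1).

Boundary ∂_2: C_2 → C_1 acts by ∂[p,q,r] = [q,r] − [p,r] + [p,q]. For instance
  ∂[v_1,v_3,v_4] = [v_3,v_4] − [v_1,v_4] + [v_1,v_3],
  ∂[v_0,v_1,v_2] = [v_1,v_2] − [v_0,v_2] + [v_0,v_1].
As a 10×10 matrix over Z this has rank 6, with invariant factors (1,1,1,1,1,1).

∂_3: C_3 → C_2 sends each 3-simplex σ to the alternating sum Σ_i (−1)^i (σ with its i-th vertex removed). For instance
  ∂[v_0,v_1,v_2,v_3] = [v_1,v_2,v_3] − [v_0,v_2,v_3] + [v_0,v_1,v_3] − [v_0,v_1,v_2],
  ∂[v_1,v_2,v_3,v_4] = [v_2,v_3,v_4] − [v_1,v_3,v_4] + [v_1,v_2,v_4] − [v_1,v_2,v_3].
The resulting 10×5 matrix has rank 4, and its Smith normal form has invariant factors (1,1,1,1).

Now H_k = ker ∂_k / im ∂_{k+1}, so:

  H_0: rank C_0 − rank ∂_1 = 5 − 4 = 1, and the invariant factors of ∂_1 are all 1, so H_0 ≅ Z.
  H_1: rank ker ∂_1 − rank ∂_2 = (10 − 4) − 6 = 0, and the invariant factors of ∂_2 are all 1, so H_1 ≅ 0.
  H_2: rank ker ∂_2 − rank ∂_3 = (10 − 6) − 4 = 0, and the invariant factors of ∂_3 are all 1, so H_2 ≅ 0.
  H_3: rank ker ∂_3 − rank ∂_4 = (5 − 4) − 0 = 1, and there is no ∂_4, so H_3 ≅ Z.

As a check, the Euler characteristic is 5 − 10 + 10 − 5 = 0, which agrees with 1 − 0 + 0 − 1 = 0.
(K is a triangulation of the 3-sphere S^3.)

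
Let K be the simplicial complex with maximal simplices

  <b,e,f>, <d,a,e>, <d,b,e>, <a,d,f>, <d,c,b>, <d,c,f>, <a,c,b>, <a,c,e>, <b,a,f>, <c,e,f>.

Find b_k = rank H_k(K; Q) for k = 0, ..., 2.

b_0 = 1, b_1 = 0, b_2 = 0.

Order the vertices as a < b < c < d < e < f. Listing each simplex with vertices in this order, K has dimension 2 with simplices:

  0-simplices (6): a, b, c, d, e, f
  1-simplices (15): ab, ac, ad, ae, af, bc, bd, be, bf, cd, ce, cf, de, df, ef
  2-simplices (10): abc, abf, ace, ade, adf, bcd, bde, bef, cdf, cef

so the chain groups are C_0 ≅ Z^6, C_1 ≅ Z^15, C_2 ≅ Z^10.

Boundary ∂_1: C_1 → C_0 is given by ∂[p,q] = [q] − [p]. For instance
  ∂bc = c − b.
The 6×15 boundary matrix has rank 5 and Smith normal form diag(1,1,1,1,1).

The boundary map ∂_2: C_2 → C_1 maps a triangle to the signed sum of its edges. For instance
  ∂abf = bf − af + ab,
  ∂ace = ce − ae + ac.
As a 15×10 matrix over Z this has rank 10, with invariant factors (1,1,1,1,1,1,1,1,1,2).

Computing H_k = (kernel of ∂_k) / (image of ∂_{k+1}):

  H_0: rank C_0 − rank ∂_1 = 6 − 5 = 1, and the invariant factors of ∂_1 are all 1, so H_0 ≅ Z.
  H_1: rank ker ∂_1 − rank ∂_2 = (15 − 5) − 10 = 0, and ∂_2 has invariant factor 2 > 1, so H_1 ≅ Z_2.
  H_2: rank ker ∂_2 − rank ∂_3 = (10 − 10) − 0 = 0, and there is no ∂_3, so H_2 ≅ 0.

Hence the Betti numbers are b_0 = 1, b_1 = 0, b_2 = 0.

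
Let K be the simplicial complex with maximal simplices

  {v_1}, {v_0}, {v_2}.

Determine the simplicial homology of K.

Order the vertices as v_0 < v_1 < v_2. Listing each simplex with vertices in this order, K has dimension 0 with simplices:

  0-simplices (3): [v_0], [v_1], [v_2]

Hence C_0 ≅ Z^3.

Now H_k = ker ∂_k / im ∂_{k+1}, so:

  H_0: rank C_0 − rank ∂_1 = 3 − 0 = 3, and there is no ∂_1, so H_0 ≅ Z^3.

(K is a triangulation of a set of 3 points.)

H_0 ≅ Z^3.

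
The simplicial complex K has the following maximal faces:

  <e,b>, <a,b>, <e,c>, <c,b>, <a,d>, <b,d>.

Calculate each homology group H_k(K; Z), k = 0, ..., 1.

We work with the vertex ordering a < b < c < d < e. The simplices of K, each written with vertices in increasing order, are:

  0-simplices (5): a, b, c, d, e
  1-simplices (6): ab, ad, bc, bd, be, ce

so the chain groups are C_0 ≅ Z^5, C_1 ≅ Z^6.

∂_1: C_1 → C_0 sends each edge [p,q] (with p < q) to q − p.
As a 5×6 matrix over Z this has rank 4, with invariant factors (1,1,1,1).

Now H_k = ker ∂_k / im ∂_{k+1}, so:

  H_0: rank C_0 − rank ∂_1 = 5 − 4 = 1, and the invariant factors of ∂_1 are all 1, so H_0 = Z.
  H_1: rank ker ∂_1 − rank ∂_2 = (6 − 4) − 0 = 2, and there is no ∂_2, so H_1 = Z^2.

H_0 ≅ Z,  H_1 ≅ Z^2.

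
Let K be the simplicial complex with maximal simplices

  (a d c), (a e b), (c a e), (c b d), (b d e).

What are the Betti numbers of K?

Take the total order a < b < c < d < e on the vertex set. Then K (dimension 2) consists of the simplices:

  0-simplices (5): a, b, c, d, e
  1-simplices (10): ab, ac, ad, ae, bc, bd, be, cd, ce, de
  2-simplices (5): abe, acd, ace, bcd, bde

Hence C_0 ≅ Z^5, C_1 ≅ Z^10, C_2 ≅ Z^5.

The boundary map ∂_1: C_1 → C_0 maps an edge to its endpoints' difference, ∂[p,q] = q − p. For instance
  ∂de = e − d.
As a 5×10 matrix over Z this has rank 4, with invariant factors (1,1,1,1).

Boundary ∂_2: C_2 → C_1 sends each 2-simplex [p,q,r] to [q,r] − [p,r] + [p,q]. For instance
  ∂bcd = cd − bd + bc,
  ∂acd = cd − ad + ac.
As a 10×5 matrix over Z this has rank 5, with invariant factors (1,1,1,1,1).

Reading off H_k = ker ∂_k / im ∂_{k+1}:

  H_0: rank C_0 − rank ∂_1 = 5 − 4 = 1, and the invariant factors of ∂_1 are all 1, so H_0 = Z.
  H_1: rank ker ∂_1 − rank ∂_2 = (10 − 4) − 5 = 1, and the invariant factors of ∂_2 are all 1, so H_1 = Z.
  H_2: rank ker ∂_2 − rank ∂_3 = (5 − 5) − 0 = 0, and there is no ∂_3, so H_2 = 0.

(K is a triangulation of the Möbius band.)

Hence the Betti numbers are b_0 = 1, b_1 = 1, b_2 = 0.

b_0 = 1, b_1 = 1, b_2 = 0.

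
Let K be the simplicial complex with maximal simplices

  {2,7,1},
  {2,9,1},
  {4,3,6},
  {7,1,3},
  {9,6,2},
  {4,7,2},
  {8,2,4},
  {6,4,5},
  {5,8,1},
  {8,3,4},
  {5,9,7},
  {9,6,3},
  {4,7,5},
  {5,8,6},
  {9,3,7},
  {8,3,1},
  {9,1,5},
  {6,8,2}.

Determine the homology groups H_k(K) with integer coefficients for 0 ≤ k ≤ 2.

H_0 ≅ Z,  H_1 ≅ Z ⊕ Z/2Z,  H_2 = 0.

Order the vertices as 1 < 2 < 3 < 4 < 5 < 6 < 7 < 8 < 9. Listing each simplex with vertices in this order, K has dimension 2 with simplices:

  0-simplices (9): [1], [2], [3], [4], [5], [6], [7], [8], [9]
  1-simplices (27): (27 of them)
  2-simplices (18): [1,2,7], [1,2,9], [1,3,7], [1,3,8], [1,5,8], [1,5,9], [2,4,7], [2,4,8], [2,6,8], [2,6,9], [3,4,6], [3,4,8], [3,6,9], [3,7,9], [4,5,6], [4,5,7], [5,6,8], [5,7,9]

Hence C_0 ≅ Z^9, C_1 ≅ Z^27, C_2 ≅ Z^18.

Boundary ∂_1: C_1 → C_0 maps an edge to its endpoints' difference, ∂[p,q] = q − p. For instance
  ∂[1,3] = [3] − [1].
The resulting 9×27 matrix has rank 8, and its Smith normal form has invariant factors (1,1,1,1,1,1,1,1).

∂_2: C_2 → C_1 sends each 2-simplex [p,q,r] to [q,r] − [p,r] + [p,q]. For instance
  ∂[3,4,6] = [4,6] − [3,6] + [3,4],
  ∂[1,5,8] = [5,8] − [1,8] + [1,5].
The 27×18 boundary matrix has rank 18 and Smith normal form diag(1,1,1,1,1,1,1,1,1,1,1,1,1,1,1,1,1,2).

From H_k ≅ ker(∂_k) / im(∂_{k+1}) we obtain:

  H_0: rank C_0 − rank ∂_1 = 9 − 8 = 1, and the invariant factors of ∂_1 are all 1, so H_0 ≅ Z.
  H_1: rank ker ∂_1 − rank ∂_2 = (27 − 8) − 18 = 1, and ∂_2 has invariant factor 2 > 1, so H_1 ≅ Z ⊕ Z/2Z.
  H_2: rank ker ∂_2 − rank ∂_3 = (18 − 18) − 0 = 0, and there is no ∂_3, so H_2 ≅ 0.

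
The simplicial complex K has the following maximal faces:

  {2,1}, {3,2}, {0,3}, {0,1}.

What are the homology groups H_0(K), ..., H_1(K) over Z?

Fix the vertex order 0 < 1 < 2 < 3 and write every simplex with vertices in increasing order. Then dim K = 1 and the simplices of K are:

  0-simplices (4): [0], [1], [2], [3]
  1-simplices (4): [0,1], [0,3], [1,2], [2,3]

so the chain groups are C_0 ≅ Z^4, C_1 ≅ Z^4.

∂_1: C_1 → C_0 maps an edge to its endpoints' difference, ∂[p,q] = q − p. For instance
  ∂[2,3] = [3] − [2].
As a 4×4 matrix over Z this has rank 3, with invariant factors (1,1,1).

From H_k ≅ ker(∂_k) / im(∂_{k+1}) we obtain:

  H_0: rank C_0 − rank ∂_1 = 4 − 3 = 1, and the invariant factors of ∂_1 are all 1, so H_0 = Z.
  H_1: rank ker ∂_1 − rank ∂_2 = (4 − 3) − 0 = 1, and there is no ∂_2, so H_1 = Z.

H_0 = Z,  H_1 = Z.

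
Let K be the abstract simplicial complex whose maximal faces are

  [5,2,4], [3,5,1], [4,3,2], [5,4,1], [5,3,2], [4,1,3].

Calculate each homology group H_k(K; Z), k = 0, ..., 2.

H_0 ≅ Z,  H_1 = 0,  H_2 ≅ Z.

Fix the vertex order 1 < 2 < 3 < 4 < 5 and write every simplex with vertices in increasing order. Then dim K = 2 and the simplices of K are:

  0-simplices (5): [1], [2], [3], [4], [5]
  1-simplices (9): [1,3], [1,4], [1,5], [2,3], [2,4], [2,5], [3,4], [3,5], [4,5]
  2-simplices (6): [1,3,4], [1,3,5], [1,4,5], [2,3,4], [2,3,5], [2,4,5]

Hence C_0 ≅ Z^5, C_1 ≅ Z^9, C_2 ≅ Z^6.

The boundary map ∂_1: C_1 → C_0 maps an edge to its endpoints' difference, ∂[p,q] = q − p.
The 5×9 boundary matrix has rank 4 and Smith normal form diag(1,1,1,1).

∂_2: C_2 → C_1 maps a triangle to the signed sum of its edges. For instance
  ∂[1,4,5] = [4,5] − [1,5] + [1,4],
  ∂[1,3,5] = [3,5] − [1,5] + [1,3].
The 9×6 boundary matrix has rank 5 and Smith normal form diag(1,1,1,1,1).

Now H_k = ker ∂_k / im ∂_{k+1}, so:

  H_0: rank C_0 − rank ∂_1 = 5 − 4 = 1, and the invariant factors of ∂_1 are all 1, so H_0 ≅ Z.
  H_1: rank ker ∂_1 − rank ∂_2 = (9 − 4) − 5 = 0, and the invariant factors of ∂_2 are all 1, so H_1 ≅ 0.
  H_2: rank ker ∂_2 − rank ∂_3 = (6 − 5) − 0 = 1, and there is no ∂_3, so H_2 ≅ Z.

(K is a triangulation of the 2-sphere S^2.)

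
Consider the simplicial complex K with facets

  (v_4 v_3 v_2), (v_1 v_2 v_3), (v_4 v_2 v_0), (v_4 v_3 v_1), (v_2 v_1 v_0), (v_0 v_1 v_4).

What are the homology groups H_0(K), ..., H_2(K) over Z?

H_0 = Z,  H_1 = 0,  H_2 = Z.

Take the total order v_0 < v_1 < v_2 < v_3 < v_4 on the vertex set. Then K (dimension 2) consists of the simplices:

  0-simplices (5): [v_0], [v_1], [v_2], [v_3], [v_4]
  1-simplices (9): [v_0,v_1], [v_0,v_2], [v_0,v_4], [v_1,v_2], [v_1,v_3], [v_1,v_4], [v_2,v_3], [v_2,v_4], [v_3,v_4]
  2-simplices (6): [v_0,v_1,v_2], [v_0,v_1,v_4], [v_0,v_2,v_4], [v_1,v_2,v_3], [v_1,v_3,v_4], [v_2,v_3,v_4]

so the chain groups are C_0 ≅ Z^5, C_1 ≅ Z^9, C_2 ≅ Z^6.

∂_1: C_1 → C_0 is given by ∂[p,q] = [q] − [p].
This gives a 5×9 integer matrix of rank 4; reducing to Smith normal form yields diagonal entries (1,1,1,1).

The boundary map ∂_2: C_2 → C_1 acts by ∂[p,q,r] = [q,r] − [p,r] + [p,q]. For instance
  ∂[v_1,v_2,v_3] = [v_2,v_3] − [v_1,v_3] + [v_1,v_2],
  ∂[v_0,v_1,v_4] = [v_1,v_4] − [v_0,v_4] + [v_0,v_1].
As a 9×6 matrix over Z this has rank 5, with invariant factors (1,1,1,1,1).

Now H_k = ker ∂_k / im ∂_{k+1}, so:

  H_0: rank C_0 − rank ∂_1 = 5 − 4 = 1, and the invariant factors of ∂_1 are all 1, so H_0 = Z.
  H_1: rank ker ∂_1 − rank ∂_2 = (9 − 4) − 5 = 0, and the invariant factors of ∂_2 are all 1, so H_1 = 0.
  H_2: rank ker ∂_2 − rank ∂_3 = (6 − 5) − 0 = 1, and there is no ∂_3, so H_2 = Z.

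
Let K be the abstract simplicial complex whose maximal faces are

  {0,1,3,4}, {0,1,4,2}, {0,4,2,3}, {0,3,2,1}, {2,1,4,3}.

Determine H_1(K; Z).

Fix the vertex order 0 < 1 < 2 < 3 < 4 and write every simplex with vertices in increasing order. Then dim K = 3 and the simplices of K are:

  0-simplices (5): [0], [1], [2], [3], [4]
  1-simplices (10): [0,1], [0,2], [0,3], [0,4], [1,2], [1,3], [1,4], [2,3], [2,4], [3,4]
  2-simplices (10): [0,1,2], [0,1,3], [0,1,4], [0,2,3], [0,2,4], [0,3,4], [1,2,3], [1,2,4], [1,3,4], [2,3,4]
  3-simplices (5): [0,1,2,3], [0,1,2,4], [0,1,3,4], [0,2,3,4], [1,2,3,4]

giving chain groups C_0 ≅ Z^5, C_1 ≅ Z^10, C_2 ≅ Z^10, C_3 ≅ Z^5.

∂_1: C_1 → C_0 maps an edge to its endpoints' difference, ∂[p,q] = q − p.
This gives a 5×10 integer matrix of rank 4; reducing to Smith normal form yields diagonal entries (1,1,1,1).

Boundary ∂_2: C_2 → C_1 maps a triangle to the signed sum of its edges. For instance
  ∂[0,2,3] = [2,3] − [0,3] + [0,2],
  ∂[0,1,3] = [1,3] − [0,3] + [0,1].
The 10×10 boundary matrix has rank 6 and Smith normal form diag(1,1,1,1,1,1).

Boundary ∂_3: C_3 → C_2 sends each 3-simplex σ to the alternating sum Σ_i (−1)^i (σ with its i-th vertex removed). For instance
  ∂[1,2,3,4] = [2,3,4] − [1,3,4] + [1,2,4] − [1,2,3],
  ∂[0,1,3,4] = [1,3,4] − [0,3,4] + [0,1,4] − [0,1,3].
The 10×5 boundary matrix has rank 4 and Smith normal form diag(1,1,1,1).

Reading off H_k = ker ∂_k / im ∂_{k+1}:

  H_1: rank ker ∂_1 − rank ∂_2 = (10 − 4) − 6 = 0, and the invariant factors of ∂_2 are all 1, so H_1 ≅ 0.

(K is a triangulation of the 3-sphere S^3.)

H_1 = 0.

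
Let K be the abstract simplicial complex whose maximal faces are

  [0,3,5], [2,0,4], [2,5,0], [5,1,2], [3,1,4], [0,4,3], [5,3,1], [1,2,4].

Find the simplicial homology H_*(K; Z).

We work with the vertex ordering 0 < 1 < 2 < 3 < 4 < 5. The simplices of K, each written with vertices in increasing order, are:

  0-simplices (6): [0], [1], [2], [3], [4], [5]
  1-simplices (12): [0,2], [0,3], [0,4], [0,5], [1,2], [1,3], [1,4], [1,5], [2,4], [2,5], [3,4], [3,5]
  2-simplices (8): [0,2,4], [0,2,5], [0,3,4], [0,3,5], [1,2,4], [1,2,5], [1,3,4], [1,3,5]

giving chain groups C_0 ≅ Z^6, C_1 ≅ Z^12, C_2 ≅ Z^8.

Boundary ∂_1: C_1 → C_0 sends each edge [p,q] (with p < q) to q − p. For instance
  ∂[0,5] = [5] − [0].
The 6×12 boundary matrix has rank 5 and Smith normal form diag(1,1,1,1,1).

The boundary map ∂_2: C_2 → C_1 maps a triangle to the signed sum of its edges. For instance
  ∂[1,2,4] = [2,4] − [1,4] + [1,2],
  ∂[1,3,5] = [3,5] − [1,5] + [1,3].
This gives a 12×8 integer matrix of rank 7; reducing to Smith normal form yields diagonal entries (1,1,1,1,1,1,1).

From H_k ≅ ker(∂_k) / im(∂_{k+1}) we obtain:

  H_0: rank C_0 − rank ∂_1 = 6 − 5 = 1, and the invariant factors of ∂_1 are all 1, so H_0 ≅ Z.
  H_1: rank ker ∂_1 − rank ∂_2 = (12 − 5) − 7 = 0, and the invariant factors of ∂_2 are all 1, so H_1 ≅ 0.
  H_2: rank ker ∂_2 − rank ∂_3 = (8 − 7) − 0 = 1, and there is no ∂_3, so H_2 ≅ Z.

As a check, the Euler characteristic is 6 − 12 + 8 = 2, which agrees with 1 − 0 + 1 = 2.

H_0 ≅ Z,  H_1 = 0,  H_2 ≅ Z.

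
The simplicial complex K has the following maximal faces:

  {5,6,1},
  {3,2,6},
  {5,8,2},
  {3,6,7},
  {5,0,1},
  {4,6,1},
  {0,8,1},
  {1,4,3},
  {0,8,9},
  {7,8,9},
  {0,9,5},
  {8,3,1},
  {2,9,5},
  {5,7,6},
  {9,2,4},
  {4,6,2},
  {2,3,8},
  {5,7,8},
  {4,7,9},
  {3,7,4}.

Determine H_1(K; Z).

H_1 ≅ Z ⊕ Z/2Z.

We work with the vertex ordering 0 < 1 < 2 < 3 < 4 < 5 < 6 < 7 < 8 < 9. The simplices of K, each written with vertices in increasing order, are:

  0-simplices (10): [0], [1], [2], [3], [4], [5], [6], [7], [8], [9]
  1-simplices (30): (30 of them)
  2-simplices (20): (20 of them)

giving chain groups C_0 ≅ Z^10, C_1 ≅ Z^30, C_2 ≅ Z^20.

The boundary map ∂_1: C_1 → C_0 sends each edge [p,q] (with p < q) to q − p. For instance
  ∂[8,9] = [9] − [8].
The 10×30 boundary matrix has rank 9 and Smith normal form diag(1,1,1,1,1,1,1,1,1).

Boundary ∂_2: C_2 → C_1 acts by ∂[p,q,r] = [q,r] − [p,r] + [p,q]. For instance
  ∂[0,5,9] = [5,9] − [0,9] + [0,5],
  ∂[0,8,9] = [8,9] − [0,9] + [0,8].
The 30×20 boundary matrix has rank 20 and Smith normal form diag(1,1,1,1,1,1,1,1,1,1,1,1,1,1,1,1,1,1,1,2).

Now H_k = ker ∂_k / im ∂_{k+1}, so:

  H_1: rank ker ∂_1 − rank ∂_2 = (30 − 9) − 20 = 1, and ∂_2 has invariant factor 2 > 1, so H_1 = Z ⊕ Z/2Z.

(K is a triangulation of the Klein bottle.)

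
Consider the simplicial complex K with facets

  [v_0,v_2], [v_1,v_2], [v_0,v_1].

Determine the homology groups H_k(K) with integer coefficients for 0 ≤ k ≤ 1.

H_0 = Z,  H_1 = Z.

Fix the vertex order v_0 < v_1 < v_2 and write every simplex with vertices in increasing order. Then dim K = 1 and the simplices of K are:

  0-simplices (3): [v_0], [v_1], [v_2]
  1-simplices (3): [v_0,v_1], [v_0,v_2], [v_1,v_2]

giving chain groups C_0 ≅ Z^3, C_1 ≅ Z^3.

The boundary map ∂_1: C_1 → C_0 maps an edge to its endpoints' difference, ∂[p,q] = q − p.
This gives a 3×3 integer matrix of rank 2; reducing to Smith normal form yields diagonal entries (1,1).

Reading off H_k = ker ∂_k / im ∂_{k+1}:

  H_0: rank C_0 − rank ∂_1 = 3 − 2 = 1, and the invariant factors of ∂_1 are all 1, so H_0 = Z.
  H_1: rank ker ∂_1 − rank ∂_2 = (3 − 2) − 0 = 1, and there is no ∂_2, so H_1 = Z.

As a check, the Euler characteristic is 3 − 3 = 0, which agrees with 1 − 1 = 0.
(K is a triangulation of the circle S^1.)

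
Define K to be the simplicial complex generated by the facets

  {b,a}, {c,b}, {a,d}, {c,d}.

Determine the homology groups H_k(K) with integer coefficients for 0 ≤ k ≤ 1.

We work with the vertex ordering a < b < c < d. The simplices of K, each written with vertices in increasing order, are:

  0-simplices (4): a, b, c, d
  1-simplices (4): ab, ad, bc, cd

Hence C_0 ≅ Z^4, C_1 ≅ Z^4.

The boundary map ∂_1: C_1 → C_0 maps an edge to its endpoints' difference, ∂[p,q] = q − p.
The 4×4 boundary matrix has rank 3 and Smith normal form diag(1,1,1).

Computing H_k = (kernel of ∂_k) / (image of ∂_{k+1}):

  H_0: rank C_0 − rank ∂_1 = 4 − 3 = 1, and the invariant factors of ∂_1 are all 1, so H_0 = Z.
  H_1: rank ker ∂_1 − rank ∂_2 = (4 − 3) − 0 = 1, and there is no ∂_2, so H_1 = Z.

H_0 = Z,  H_1 = Z.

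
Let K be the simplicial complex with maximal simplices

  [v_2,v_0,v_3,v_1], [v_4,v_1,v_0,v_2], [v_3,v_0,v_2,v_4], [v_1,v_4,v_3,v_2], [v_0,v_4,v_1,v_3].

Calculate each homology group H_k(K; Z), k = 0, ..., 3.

H_0 ≅ Z,  H_1 = 0,  H_2 = 0,  H_3 ≅ Z.

Fix the vertex order v_0 < v_1 < v_2 < v_3 < v_4 and write every simplex with vertices in increasing order. Then dim K = 3 and the simplices of K are:

  0-simplices (5): [v_0], [v_1], [v_2], [v_3], [v_4]
  1-simplices (10): [v_0,v_1], [v_0,v_2], [v_0,v_3], [v_0,v_4], [v_1,v_2], [v_1,v_3], [v_1,v_4], [v_2,v_3], [v_2,v_4], [v_3,v_4]
  2-simplices (10): [v_0,v_1,v_2], [v_0,v_1,v_3], [v_0,v_1,v_4], [v_0,v_2,v_3], [v_0,v_2,v_4], [v_0,v_3,v_4], [v_1,v_2,v_3], [v_1,v_2,v_4], [v_1,v_3,v_4], [v_2,v_3,v_4]
  3-simplices (5): [v_0,v_1,v_2,v_3], [v_0,v_1,v_2,v_4], [v_0,v_1,v_3,v_4], [v_0,v_2,v_3,v_4], [v_1,v_2,v_3,v_4]

Hence C_0 ≅ Z^5, C_1 ≅ Z^10, C_2 ≅ Z^10, C_3 ≅ Z^5.

∂_1: C_1 → C_0 is given by ∂[p,q] = [q] − [p].
The 5×10 boundary matrix has rank 4 and Smith normal form diag(1,1,1,1).

∂_2: C_2 → C_1 sends each 2-simplex [p,q,r] to [q,r] − [p,r] + [p,q]. For instance
  ∂[v_0,v_2,v_4] = [v_2,v_4] − [v_0,v_4] + [v_0,v_2],
  ∂[v_0,v_1,v_4] = [v_1,v_4] − [v_0,v_4] + [v_0,v_1].
As a 10×10 matrix over Z this has rank 6, with invariant factors (1,1,1,1,1,1).

Boundary ∂_3: C_3 → C_2 sends each 3-simplex σ to the alternating sum Σ_i (−1)^i (σ with its i-th vertex removed). For instance
  ∂[v_0,v_1,v_2,v_4] = [v_1,v_2,v_4] − [v_0,v_2,v_4] + [v_0,v_1,v_4] − [v_0,v_1,v_2],
  ∂[v_0,v_1,v_2,v_3] = [v_1,v_2,v_3] − [v_0,v_2,v_3] + [v_0,v_1,v_3] − [v_0,v_1,v_2].
The resulting 10×5 matrix has rank 4, and its Smith normal form has invariant factors (1,1,1,1).

Now H_k = ker ∂_k / im ∂_{k+1}, so:

  H_0: rank C_0 − rank ∂_1 = 5 − 4 = 1, and the invariant factors of ∂_1 are all 1, so H_0 = Z.
  H_1: rank ker ∂_1 − rank ∂_2 = (10 − 4) − 6 = 0, and the invariant factors of ∂_2 are all 1, so H_1 = 0.
  H_2: rank ker ∂_2 − rank ∂_3 = (10 − 6) − 4 = 0, and the invariant factors of ∂_3 are all 1, so H_2 = 0.
  H_3: rank ker ∂_3 − rank ∂_4 = (5 − 4) − 0 = 1, and there is no ∂_4, so H_3 = Z.

As a check, the Euler characteristic is 5 − 10 + 10 − 5 = 0, which agrees with 1 − 0 + 0 − 1 = 0.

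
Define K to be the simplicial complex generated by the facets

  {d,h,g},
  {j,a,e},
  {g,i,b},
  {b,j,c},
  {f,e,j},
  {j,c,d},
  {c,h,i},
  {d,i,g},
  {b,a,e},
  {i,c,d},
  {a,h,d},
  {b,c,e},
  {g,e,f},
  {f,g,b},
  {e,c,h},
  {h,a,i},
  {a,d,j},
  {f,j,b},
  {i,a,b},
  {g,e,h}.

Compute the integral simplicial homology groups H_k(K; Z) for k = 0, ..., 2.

Order the vertices as a < b < c < d < e < f < g < h < i < j. Listing each simplex with vertices in this order, K has dimension 2 with simplices:

  0-simplices (10): a, b, c, d, e, f, g, h, i, j
  1-simplices (30): ab, ad, ae, ah, ai, aj, bc, be, bf, bg, bi, bj, cd, ce, ch, ci, cj, dg, dh, di, dj, ef, eg, eh, ej, fg, fj, gh, gi, hi
  2-simplices (20): abe, abi, adh, adj, aej, ahi, bce, bcj, bfg, bfj, bgi, cdi, cdj, ceh, chi, dgh, dgi, efg, efj, egh

so the chain groups are C_0 ≅ Z^10, C_1 ≅ Z^30, C_2 ≅ Z^20.

Boundary ∂_1: C_1 → C_0 is given by ∂[p,q] = [q] − [p].
As a 10×30 matrix over Z this has rank 9, with invariant factors (1,1,1,1,1,1,1,1,1).

The boundary map ∂_2: C_2 → C_1 maps a triangle to the signed sum of its edges. For instance
  ∂adh = dh − ah + ad,
  ∂efg = fg − eg + ef.
This gives a 30×20 integer matrix of rank 20; reducing to Smith normal form yields diagonal entries (1,1,1,1,1,1,1,1,1,1,1,1,1,1,1,1,1,1,1,2).

Now H_k = ker ∂_k / im ∂_{k+1}, so:

  H_0: rank C_0 − rank ∂_1 = 10 − 9 = 1, and the invariant factors of ∂_1 are all 1, so H_0 = Z.
  H_1: rank ker ∂_1 − rank ∂_2 = (30 − 9) − 20 = 1, and ∂_2 has invariant factor 2 > 1, so H_1 = Z ⊕ Z/2.
  H_2: rank ker ∂_2 − rank ∂_3 = (20 − 20) − 0 = 0, and there is no ∂_3, so H_2 = 0.

As a check, the Euler characteristic is 10 − 30 + 20 = 0, which agrees with 1 − 1 + 0 = 0.
(K is a triangulation of the Klein bottle.)

H_0 = Z,  H_1 = Z ⊕ Z/2,  H_2 = 0.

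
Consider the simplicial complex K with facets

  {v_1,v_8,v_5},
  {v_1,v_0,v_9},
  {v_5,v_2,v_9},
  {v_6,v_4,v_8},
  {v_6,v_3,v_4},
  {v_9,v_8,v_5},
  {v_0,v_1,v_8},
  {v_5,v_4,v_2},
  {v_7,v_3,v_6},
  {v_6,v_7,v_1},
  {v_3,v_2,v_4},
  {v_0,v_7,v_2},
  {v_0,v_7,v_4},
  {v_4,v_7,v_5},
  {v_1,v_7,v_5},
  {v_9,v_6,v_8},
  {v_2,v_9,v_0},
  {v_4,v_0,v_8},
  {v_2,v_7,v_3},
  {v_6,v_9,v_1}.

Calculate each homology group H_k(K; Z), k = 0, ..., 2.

K has 10 vertices, 30 edges, 20 triangles.
rank ∂_0 = 0, rank ∂_1 = 9 ⇒ b_0 = 10 − 0 − 9 = 1; all invariant factors of ∂_1 are 1 so no torsion. So H_0 = Z.
rank ∂_1 = 9, rank ∂_2 = 20 ⇒ b_1 = 30 − 9 − 20 = 1; ∂_2 has invariant factor(s) [2] giving torsion. So H_1 = Z ⊕ Z/2.
rank ∂_2 = 20, rank ∂_3 = 0 ⇒ b_2 = 20 − 20 − 0 = 0. So H_2 = 0.

H_0 ≅ Z,  H_1 ≅ Z ⊕ Z/2,  H_2 = 0.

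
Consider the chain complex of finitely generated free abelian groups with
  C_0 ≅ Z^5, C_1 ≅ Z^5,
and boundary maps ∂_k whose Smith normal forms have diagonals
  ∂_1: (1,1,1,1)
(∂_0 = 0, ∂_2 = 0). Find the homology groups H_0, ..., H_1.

H_0 ≅ Z,  H_1 ≅ Z.

H_0: b_0 = 5 − 0 − 4 = 1; torsion from ∂_1 factors > 1: none. So H_0 ≅ Z.
H_1: b_1 = 5 − 4 − 0 = 1; torsion from ∂_2 factors > 1: none. So H_1 ≅ Z.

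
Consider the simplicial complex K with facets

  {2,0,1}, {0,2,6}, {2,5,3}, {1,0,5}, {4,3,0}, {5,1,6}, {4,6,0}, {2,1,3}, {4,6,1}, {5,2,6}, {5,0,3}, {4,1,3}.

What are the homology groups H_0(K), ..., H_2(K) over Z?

Fix the vertex order 0 < 1 < 2 < 3 < 4 < 5 < 6 and write every simplex with vertices in increasing order. Then dim K = 2 and the simplices of K are:

  0-simplices (7): [0], [1], [2], [3], [4], [5], [6]
  1-simplices (18): [0,1], [0,2], [0,3], [0,4], [0,5], [0,6], [1,2], [1,3], [1,4], [1,5], [1,6], [2,3], [2,5], [2,6], [3,4], [3,5], [4,6], [5,6]
  2-simplices (12): [0,1,2], [0,1,5], [0,2,6], [0,3,4], [0,3,5], [0,4,6], [1,2,3], [1,3,4], [1,4,6], [1,5,6], [2,3,5], [2,5,6]

giving chain groups C_0 ≅ Z^7, C_1 ≅ Z^18, C_2 ≅ Z^12.

Boundary ∂_1: C_1 → C_0 is given by ∂[p,q] = [q] − [p]. For instance
  ∂[0,6] = [6] − [0].
The 7×18 boundary matrix has rank 6 and Smith normal form diag(1,1,1,1,1,1).

Boundary ∂_2: C_2 → C_1 maps a triangle to the signed sum of its edges. For instance
  ∂[0,1,2] = [1,2] − [0,2] + [0,1],
  ∂[1,3,4] = [3,4] − [1,4] + [1,3].
As a 18×12 matrix over Z this has rank 12, with invariant factors (1,1,1,1,1,1,1,1,1,1,1,2).

Now H_k = ker ∂_k / im ∂_{k+1}, so:

  H_0: rank C_0 − rank ∂_1 = 7 − 6 = 1, and the invariant factors of ∂_1 are all 1, so H_0 ≅ Z.
  H_1: rank ker ∂_1 − rank ∂_2 = (18 − 6) − 12 = 0, and ∂_2 has invariant factor 2 > 1, so H_1 ≅ Z/2Z.
  H_2: rank ker ∂_2 − rank ∂_3 = (12 − 12) − 0 = 0, and there is no ∂_3, so H_2 ≅ 0.

As a check, the Euler characteristic is 7 − 18 + 12 = 1, which agrees with 1 − 0 + 0 = 1.

H_0 ≅ Z,  H_1 ≅ Z/2Z,  H_2 = 0.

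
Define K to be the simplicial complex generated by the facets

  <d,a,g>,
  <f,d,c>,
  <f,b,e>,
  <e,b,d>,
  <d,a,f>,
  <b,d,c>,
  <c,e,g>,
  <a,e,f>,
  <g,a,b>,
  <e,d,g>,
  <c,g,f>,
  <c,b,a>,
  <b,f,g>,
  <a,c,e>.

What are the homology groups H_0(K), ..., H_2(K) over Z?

H_0 ≅ Z,  H_1 ≅ Z^2,  H_2 ≅ Z.

Fix the vertex order a < b < c < d < e < f < g and write every simplex with vertices in increasing order. Then dim K = 2 and the simplices of K are:

  0-simplices (7): a, b, c, d, e, f, g
  1-simplices (21): ab, ac, ad, ae, af, ag, bc, bd, be, bf, bg, cd, ce, cf, cg, de, df, dg, ef, eg, fg
  2-simplices (14): abc, abg, ace, adf, adg, aef, bcd, bde, bef, bfg, cdf, ceg, cfg, deg

Hence C_0 ≅ Z^7, C_1 ≅ Z^21, C_2 ≅ Z^14.

∂_1: C_1 → C_0 maps an edge to its endpoints' difference, ∂[p,q] = q − p.
The 7×21 boundary matrix has rank 6 and Smith normal form diag(1,1,1,1,1,1).

Boundary ∂_2: C_2 → C_1 maps a triangle to the signed sum of its edges. For instance
  ∂bde = de − be + bd,
  ∂deg = eg − dg + de.
The 21×14 boundary matrix has rank 13 and Smith normal form diag(1,1,1,1,1,1,1,1,1,1,1,1,1).

Computing H_k = (kernel of ∂_k) / (image of ∂_{k+1}):

  H_0: rank C_0 − rank ∂_1 = 7 − 6 = 1, and the invariant factors of ∂_1 are all 1, so H_0 ≅ Z.
  H_1: rank ker ∂_1 − rank ∂_2 = (21 − 6) − 13 = 2, and the invariant factors of ∂_2 are all 1, so H_1 ≅ Z^2.
  H_2: rank ker ∂_2 − rank ∂_3 = (14 − 13) − 0 = 1, and there is no ∂_3, so H_2 ≅ Z.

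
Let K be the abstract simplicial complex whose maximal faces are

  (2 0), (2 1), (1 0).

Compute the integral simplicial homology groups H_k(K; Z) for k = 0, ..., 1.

H_0 ≅ Z,  H_1 ≅ Z.

Fix the vertex order 0 < 1 < 2 and write every simplex with vertices in increasing order. Then dim K = 1 and the simplices of K are:

  0-simplices (3): [0], [1], [2]
  1-simplices (3): [0,1], [0,2], [1,2]

Hence C_0 ≅ Z^3, C_1 ≅ Z^3.

∂_1: C_1 → C_0 sends each edge [p,q] (with p < q) to q − p.
The 3×3 boundary matrix has rank 2 and Smith normal form diag(1,1).

Now H_k = ker ∂_k / im ∂_{k+1}, so:

  H_0: rank C_0 − rank ∂_1 = 3 − 2 = 1, and the invariant factors of ∂_1 are all 1, so H_0 = Z.
  H_1: rank ker ∂_1 − rank ∂_2 = (3 − 2) − 0 = 1, and there is no ∂_2, so H_1 = Z.

(K is a triangulation of the circle S^1.)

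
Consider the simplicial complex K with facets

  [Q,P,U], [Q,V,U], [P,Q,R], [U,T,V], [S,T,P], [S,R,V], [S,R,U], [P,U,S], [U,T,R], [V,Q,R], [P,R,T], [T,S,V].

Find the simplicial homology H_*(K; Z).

H_0 ≅ Z,  H_1 ≅ Z/2Z,  H_2 = 0.

Order the vertices as P < Q < R < S < T < U < V. Listing each simplex with vertices in this order, K has dimension 2 with simplices:

  0-simplices (7): P, Q, R, S, T, U, V
  1-simplices (18): PQ, PR, PS, PT, PU, QR, QU, QV, RS, RT, RU, RV, ST, SU, SV, TU, TV, UV
  2-simplices (12): PQR, PQU, PRT, PST, PSU, QRV, QUV, RSU, RSV, RTU, STV, TUV

giving chain groups C_0 ≅ Z^7, C_1 ≅ Z^18, C_2 ≅ Z^12.

∂_1: C_1 → C_0 maps an edge to its endpoints' difference, ∂[p,q] = q − p.
The resulting 7×18 matrix has rank 6, and its Smith normal form has invariant factors (1,1,1,1,1,1).

∂_2: C_2 → C_1 maps a triangle to the signed sum of its edges. For instance
  ∂QRV = RV − QV + QR,
  ∂PQU = QU − PU + PQ.
This gives a 18×12 integer matrix of rank 12; reducing to Smith normal form yields diagonal entries (1,1,1,1,1,1,1,1,1,1,1,2).

Reading off H_k = ker ∂_k / im ∂_{k+1}:

  H_0: rank C_0 − rank ∂_1 = 7 − 6 = 1, and the invariant factors of ∂_1 are all 1, so H_0 ≅ Z.
  H_1: rank ker ∂_1 − rank ∂_2 = (18 − 6) − 12 = 0, and ∂_2 has invariant factor 2 > 1, so H_1 ≅ Z/2Z.
  H_2: rank ker ∂_2 − rank ∂_3 = (12 − 12) − 0 = 0, and there is no ∂_3, so H_2 ≅ 0.

(K is a triangulation of the real projective plane RP^2.)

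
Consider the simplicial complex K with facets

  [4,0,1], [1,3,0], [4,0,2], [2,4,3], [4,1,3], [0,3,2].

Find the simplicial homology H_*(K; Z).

H_0 ≅ Z,  H_1 = 0,  H_2 ≅ Z.

Order the vertices as 0 < 1 < 2 < 3 < 4. Listing each simplex with vertices in this order, K has dimension 2 with simplices:

  0-simplices (5): [0], [1], [2], [3], [4]
  1-simplices (9): [0,1], [0,2], [0,3], [0,4], [1,3], [1,4], [2,3], [2,4], [3,4]
  2-simplices (6): [0,1,3], [0,1,4], [0,2,3], [0,2,4], [1,3,4], [2,3,4]

giving chain groups C_0 ≅ Z^5, C_1 ≅ Z^9, C_2 ≅ Z^6.

∂_1: C_1 → C_0 sends each edge [p,q] (with p < q) to q − p.
The 5×9 boundary matrix has rank 4 and Smith normal form diag(1,1,1,1).

Boundary ∂_2: C_2 → C_1 acts by ∂[p,q,r] = [q,r] − [p,r] + [p,q]. For instance
  ∂[0,2,4] = [2,4] − [0,4] + [0,2],
  ∂[0,2,3] = [2,3] − [0,3] + [0,2].
The resulting 9×6 matrix has rank 5, and its Smith normal form has invariant factors (1,1,1,1,1).

Reading off H_k = ker ∂_k / im ∂_{k+1}:

  H_0: rank C_0 − rank ∂_1 = 5 − 4 = 1, and the invariant factors of ∂_1 are all 1, so H_0 ≅ Z.
  H_1: rank ker ∂_1 − rank ∂_2 = (9 − 4) − 5 = 0, and the invariant factors of ∂_2 are all 1, so H_1 ≅ 0.
  H_2: rank ker ∂_2 − rank ∂_3 = (6 − 5) − 0 = 1, and there is no ∂_3, so H_2 ≅ Z.

As a check, the Euler characteristic is 5 − 9 + 6 = 2, which agrees with 1 − 0 + 1 = 2.
(K is a triangulation of the 2-sphere S^2.)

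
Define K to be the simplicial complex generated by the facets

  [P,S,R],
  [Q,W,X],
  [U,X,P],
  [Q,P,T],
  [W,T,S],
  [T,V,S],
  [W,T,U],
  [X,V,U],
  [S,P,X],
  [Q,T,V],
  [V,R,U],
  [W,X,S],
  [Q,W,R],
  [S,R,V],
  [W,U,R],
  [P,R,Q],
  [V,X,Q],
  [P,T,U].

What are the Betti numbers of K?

b_0 = 1, b_1 = 2, b_2 = 1.

We work with the vertex ordering P < Q < R < S < T < U < V < W < X. The simplices of K, each written with vertices in increasing order, are:

  0-simplices (9): P, Q, R, S, T, U, V, W, X
  1-simplices (27): PQ, PR, PS, PT, PU, PX, QR, QT, QV, QW, QX, RS, RU, RV, RW, ST, SV, SW, SX, TU, TV, TW, UV, UW, UX, VX, WX
  2-simplices (18): PQR, PQT, PRS, PSX, PTU, PUX, QRW, QTV, QVX, QWX, RSV, RUV, RUW, STV, STW, SWX, TUW, UVX

so the chain groups are C_0 ≅ Z^9, C_1 ≅ Z^27, C_2 ≅ Z^18.

The boundary map ∂_1: C_1 → C_0 maps an edge to its endpoints' difference, ∂[p,q] = q − p. For instance
  ∂QR = R − Q.
The resulting 9×27 matrix has rank 8, and its Smith normal form has invariant factors (1,1,1,1,1,1,1,1).

∂_2: C_2 → C_1 sends each 2-simplex [p,q,r] to [q,r] − [p,r] + [p,q]. For instance
  ∂RUW = UW − RW + RU,
  ∂STW = TW − SW + ST.
The resulting 27×18 matrix has rank 17, and its Smith normal form has invariant factors (1,1,1,1,1,1,1,1,1,1,1,1,1,1,1,1,1).

From H_k ≅ ker(∂_k) / im(∂_{k+1}) we obtain:

  H_0: rank C_0 − rank ∂_1 = 9 − 8 = 1, and the invariant factors of ∂_1 are all 1, so H_0 ≅ Z.
  H_1: rank ker ∂_1 − rank ∂_2 = (27 − 8) − 17 = 2, and the invariant factors of ∂_2 are all 1, so H_1 ≅ Z^2.
  H_2: rank ker ∂_2 − rank ∂_3 = (18 − 17) − 0 = 1, and there is no ∂_3, so H_2 ≅ Z.

As a check, the Euler characteristic is 9 − 27 + 18 = 0, which agrees with 1 − 2 + 1 = 0.
(K is a triangulation of the torus T^2.)

Hence the Betti numbers are b_0 = 1, b_1 = 2, b_2 = 1.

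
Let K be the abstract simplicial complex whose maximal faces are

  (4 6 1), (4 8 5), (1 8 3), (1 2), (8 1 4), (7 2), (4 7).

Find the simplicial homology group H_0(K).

H_0 ≅ Z.

Take the total order 1 < 2 < 3 < 4 < 5 < 6 < 7 < 8 on the vertex set. Then K (dimension 2) consists of the simplices:

  0-simplices (8): [1], [2], [3], [4], [5], [6], [7], [8]
  1-simplices (12): [1,2], [1,3], [1,4], [1,6], [1,8], [2,7], [3,8], [4,5], [4,6], [4,7], [4,8], [5,8]
  2-simplices (4): [1,3,8], [1,4,6], [1,4,8], [4,5,8]

giving chain groups C_0 ≅ Z^8, C_1 ≅ Z^12, C_2 ≅ Z^4.

Boundary ∂_1: C_1 → C_0 maps an edge to its endpoints' difference, ∂[p,q] = q − p.
The 8×12 boundary matrix has rank 7 and Smith normal form diag(1,1,1,1,1,1,1).

∂_2: C_2 → C_1 acts by ∂[p,q,r] = [q,r] − [p,r] + [p,q]. For instance
  ∂[4,5,8] = [5,8] − [4,8] + [4,5],
  ∂[1,4,6] = [4,6] − [1,6] + [1,4].
As a 12×4 matrix over Z this has rank 4, with invariant factors (1,1,1,1).

Now H_k = ker ∂_k / im ∂_{k+1}, so:

  H_0: rank C_0 − rank ∂_1 = 8 − 7 = 1, and the invariant factors of ∂_1 are all 1, so H_0 ≅ Z.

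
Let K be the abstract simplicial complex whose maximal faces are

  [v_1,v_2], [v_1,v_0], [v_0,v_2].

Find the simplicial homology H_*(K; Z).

Order the vertices as v_0 < v_1 < v_2. Listing each simplex with vertices in this order, K has dimension 1 with simplices:

  0-simplices (3): [v_0], [v_1], [v_2]
  1-simplices (3): [v_0,v_1], [v_0,v_2], [v_1,v_2]

giving chain groups C_0 ≅ Z^3, C_1 ≅ Z^3.

∂_1: C_1 → C_0 sends each edge [p,q] (with p < q) to q − p.
The 3×3 boundary matrix has rank 2 and Smith normal form diag(1,1).

From H_k ≅ ker(∂_k) / im(∂_{k+1}) we obtain:

  H_0: rank C_0 − rank ∂_1 = 3 − 2 = 1, and the invariant factors of ∂_1 are all 1, so H_0 ≅ Z.
  H_1: rank ker ∂_1 − rank ∂_2 = (3 − 2) − 0 = 1, and there is no ∂_2, so H_1 ≅ Z.

As a check, the Euler characteristic is 3 − 3 = 0, which agrees with 1 − 1 = 0.

H_0 = Z,  H_1 = Z.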